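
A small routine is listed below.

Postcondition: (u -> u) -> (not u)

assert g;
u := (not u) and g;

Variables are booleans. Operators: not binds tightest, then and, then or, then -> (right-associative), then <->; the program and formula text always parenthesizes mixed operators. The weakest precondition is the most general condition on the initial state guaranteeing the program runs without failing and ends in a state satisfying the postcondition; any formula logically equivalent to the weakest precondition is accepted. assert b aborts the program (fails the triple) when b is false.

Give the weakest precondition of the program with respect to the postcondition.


Working backward. After the program, the postcondition (u -> u) -> (not u) must hold; in canonical form it is not u.
Before u := (not u) and g: not ((not u) and g)
Before assert g: g and (not ((not u) and g))
Answer: WP = g and (not ((not u) and g))


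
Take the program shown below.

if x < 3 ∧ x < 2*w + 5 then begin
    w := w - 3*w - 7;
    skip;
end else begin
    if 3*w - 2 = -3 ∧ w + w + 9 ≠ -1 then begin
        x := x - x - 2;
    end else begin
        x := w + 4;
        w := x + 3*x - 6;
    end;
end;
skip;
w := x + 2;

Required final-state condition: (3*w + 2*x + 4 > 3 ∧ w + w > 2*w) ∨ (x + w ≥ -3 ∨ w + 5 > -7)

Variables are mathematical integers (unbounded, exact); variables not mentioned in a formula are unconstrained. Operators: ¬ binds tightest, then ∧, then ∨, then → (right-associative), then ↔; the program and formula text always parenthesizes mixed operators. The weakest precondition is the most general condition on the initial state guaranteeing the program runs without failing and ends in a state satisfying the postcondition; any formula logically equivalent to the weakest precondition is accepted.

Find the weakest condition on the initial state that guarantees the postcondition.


Working backward. After the program, the postcondition (3*w + 2*x + 4 > 3 ∧ w + w > 2*w) ∨ (x + w ≥ -3 ∨ w + 5 > -7) must hold; in canonical form it is w + x ≥ -3 ∨ w > -12.
Before w := x + 2: 2*x ≥ -5 ∨ x > -14
Before skip: 2*x ≥ -5 ∨ x > -14
Then branch requires 2*x ≥ -5 ∨ x > -14; else branch requires (¬(3*w = -1 ∧ 2*w ≠ -10)) → (2*w ≥ -13 ∨ w > -18).
Before the if: ((x < 3 ∧ x < 2*w + 5) → (2*x ≥ -5 ∨ x > -14)) ∧ ((¬(x < 3 ∧ x < 2*w + 5)) → ((¬(3*w = -1 ∧ 2*w ≠ -10)) → (2*w ≥ -13 ∨ w > -18)))
Answer: WP = ((x < 3 ∧ x < 2*w + 5) → (2*x ≥ -5 ∨ x > -14)) ∧ ((¬(x < 3 ∧ x < 2*w + 5)) → ((¬(3*w = -1 ∧ 2*w ≠ -10)) → (2*w ≥ -13 ∨ w > -18)))


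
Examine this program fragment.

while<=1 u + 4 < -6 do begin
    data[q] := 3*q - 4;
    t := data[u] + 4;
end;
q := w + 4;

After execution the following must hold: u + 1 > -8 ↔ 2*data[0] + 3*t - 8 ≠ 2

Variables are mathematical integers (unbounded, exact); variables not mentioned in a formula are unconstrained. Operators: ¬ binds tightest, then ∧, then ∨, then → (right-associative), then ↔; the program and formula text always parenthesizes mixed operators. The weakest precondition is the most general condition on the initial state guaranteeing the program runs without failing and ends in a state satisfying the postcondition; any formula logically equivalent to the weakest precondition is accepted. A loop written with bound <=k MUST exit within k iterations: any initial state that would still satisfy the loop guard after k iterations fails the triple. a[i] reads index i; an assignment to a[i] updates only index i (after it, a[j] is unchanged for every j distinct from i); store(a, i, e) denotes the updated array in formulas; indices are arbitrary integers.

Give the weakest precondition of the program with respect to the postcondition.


Working backward. After the program, the postcondition u + 1 > -8 ↔ 2*data[0] + 3*t - 8 ≠ 2 must hold; in canonical form it is u > -9 ↔ 2*data[0] + 3*t ≠ 10.
Before q := w + 4: u > -9 ↔ 2*data[0] + 3*t ≠ 10
Before the loop (bound <=1), unroll the exhaustion recursion (WP_0 = exit-now case; WP_j = one more guarded iteration, up to j = 1):
  WP_0: (¬(u < -10)) ∧ (u > -9 ↔ 2*data[0] + 3*t ≠ 10)
  WP_1: (u < -10 → ((¬(u < -10)) ∧ (u > -9 ↔ 2*store(data, q, 3*q - 4)[0] + 3*store(data, q, 3*q - 4)[u] ≠ -2))) ∧ ((¬(u < -10)) → (u > -9 ↔ 2*data[0] + 3*t ≠ 10))
So before the loop: (u < -10 → ((¬(u < -10)) ∧ (u > -9 ↔ 2*store(data, q, 3*q - 4)[0] + 3*store(data, q, 3*q - 4)[u] ≠ -2))) ∧ ((¬(u < -10)) → (u > -9 ↔ 2*data[0] + 3*t ≠ 10))
Answer: WP = (u < -10 → ((¬(u < -10)) ∧ (u > -9 ↔ 2*store(data, q, 3*q - 4)[0] + 3*store(data, q, 3*q - 4)[u] ≠ -2))) ∧ ((¬(u < -10)) → (u > -9 ↔ 2*data[0] + 3*t ≠ 10))


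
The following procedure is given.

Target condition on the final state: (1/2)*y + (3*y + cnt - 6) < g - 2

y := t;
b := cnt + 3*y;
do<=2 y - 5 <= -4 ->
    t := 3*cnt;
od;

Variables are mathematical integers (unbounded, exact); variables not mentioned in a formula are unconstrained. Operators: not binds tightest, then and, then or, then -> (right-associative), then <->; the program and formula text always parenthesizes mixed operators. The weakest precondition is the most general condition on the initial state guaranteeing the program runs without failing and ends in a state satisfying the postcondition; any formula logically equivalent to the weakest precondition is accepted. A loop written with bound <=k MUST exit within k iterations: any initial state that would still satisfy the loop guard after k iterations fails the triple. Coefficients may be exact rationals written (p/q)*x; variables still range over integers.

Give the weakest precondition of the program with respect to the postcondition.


Working backward. After the program, the postcondition (1/2)*y + (3*y + cnt - 6) < g - 2 must hold; in canonical form it is cnt + (7/2)*y < g + 4.
Before the loop (bound <=2), unroll the exhaustion recursion (WP_0 = exit-now case; WP_j = one more guarded iteration, up to j = 2):
  WP_0: (not (y <= 1)) and cnt + (7/2)*y < g + 4
  WP_1: (y <= 1 -> ((not (y <= 1)) and cnt + (7/2)*y < g + 4)) and ((not (y <= 1)) -> cnt + (7/2)*y < g + 4)
  WP_2: (y <= 1 -> ((y <= 1 -> ((not (y <= 1)) and cnt + (7/2)*y < g + 4)) and ((not (y <= 1)) -> cnt + (7/2)*y < g + 4))) and ((not (y <= 1)) -> cnt + (7/2)*y < g + 4)
So before the loop: (y <= 1 -> ((y <= 1 -> ((not (y <= 1)) and cnt + (7/2)*y < g + 4)) and ((not (y <= 1)) -> cnt + (7/2)*y < g + 4))) and ((not (y <= 1)) -> cnt + (7/2)*y < g + 4)
Before b := cnt + 3*y: (y <= 1 -> ((y <= 1 -> ((not (y <= 1)) and cnt + (7/2)*y < g + 4)) and ((not (y <= 1)) -> cnt + (7/2)*y < g + 4))) and ((not (y <= 1)) -> cnt + (7/2)*y < g + 4)
Before y := t: (t <= 1 -> ((t <= 1 -> ((not (t <= 1)) and cnt + (7/2)*t < g + 4)) and ((not (t <= 1)) -> cnt + (7/2)*t < g + 4))) and ((not (t <= 1)) -> cnt + (7/2)*t < g + 4)
Answer: WP = (t <= 1 -> ((t <= 1 -> ((not (t <= 1)) and cnt + (7/2)*t < g + 4)) and ((not (t <= 1)) -> cnt + (7/2)*t < g + 4))) and ((not (t <= 1)) -> cnt + (7/2)*t < g + 4)


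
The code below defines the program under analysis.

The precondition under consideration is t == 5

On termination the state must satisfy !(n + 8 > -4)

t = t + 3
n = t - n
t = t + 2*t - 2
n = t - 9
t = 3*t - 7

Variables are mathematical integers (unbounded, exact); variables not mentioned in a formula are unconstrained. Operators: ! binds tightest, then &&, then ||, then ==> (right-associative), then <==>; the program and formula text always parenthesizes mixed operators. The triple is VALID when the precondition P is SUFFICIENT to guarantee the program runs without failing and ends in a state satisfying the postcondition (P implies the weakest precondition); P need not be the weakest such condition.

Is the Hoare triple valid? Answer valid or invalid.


Working backward. After the program, the postcondition !(n + 8 > -4) must hold; in canonical form it is !(n > -12).
Before t := 3*t - 7: !(n > -12)
Before n := t - 9: !(t > -3)
Before t := t + 2*t - 2: !(3*t > -1)
Before n := t - n: !(3*t > -1)
Before t := t + 3: !(3*t > -10)
The weakest precondition is !(3*t > -10).
Check whether t == 5 implies it.
Countermodel: at the initial state t = 5, the precondition holds but the weakest precondition fails.
Answer: invalid


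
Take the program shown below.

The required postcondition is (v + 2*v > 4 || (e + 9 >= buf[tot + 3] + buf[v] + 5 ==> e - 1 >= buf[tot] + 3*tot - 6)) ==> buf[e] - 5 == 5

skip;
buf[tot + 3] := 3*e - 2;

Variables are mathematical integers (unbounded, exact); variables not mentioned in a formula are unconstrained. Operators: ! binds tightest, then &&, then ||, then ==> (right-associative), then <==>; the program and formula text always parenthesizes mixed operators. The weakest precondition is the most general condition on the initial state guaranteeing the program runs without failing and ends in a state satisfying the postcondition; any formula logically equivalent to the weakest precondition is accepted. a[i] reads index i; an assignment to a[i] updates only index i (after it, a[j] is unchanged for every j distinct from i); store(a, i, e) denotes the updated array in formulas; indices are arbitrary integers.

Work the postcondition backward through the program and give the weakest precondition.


Working backward. After the program, the postcondition (v + 2*v > 4 || (e + 9 >= buf[tot + 3] + buf[v] + 5 ==> e - 1 >= buf[tot] + 3*tot - 6)) ==> buf[e] - 5 == 5 must hold; in canonical form it is (3*v > 4 || (e >= buf[tot + 3] + buf[v] - 4 ==> e >= buf[tot] + 3*tot - 5)) ==> buf[e] == 10.
Before buf[tot + 3] := 3*e - 2: (3*v > 4 || (e >= store(buf, tot + 3, 3*e - 2)[tot + 3] + store(buf, tot + 3, 3*e - 2)[v] - 4 ==> e >= store(buf, tot + 3, 3*e - 2)[tot] + 3*tot - 5)) ==> store(buf, tot + 3, 3*e - 2)[e] == 10
Before skip: (3*v > 4 || (e >= store(buf, tot + 3, 3*e - 2)[tot + 3] + store(buf, tot + 3, 3*e - 2)[v] - 4 ==> e >= store(buf, tot + 3, 3*e - 2)[tot] + 3*tot - 5)) ==> store(buf, tot + 3, 3*e - 2)[e] == 10
Answer: WP = (3*v > 4 || (e >= store(buf, tot + 3, 3*e - 2)[tot + 3] + store(buf, tot + 3, 3*e - 2)[v] - 4 ==> e >= store(buf, tot + 3, 3*e - 2)[tot] + 3*tot - 5)) ==> store(buf, tot + 3, 3*e - 2)[e] == 10


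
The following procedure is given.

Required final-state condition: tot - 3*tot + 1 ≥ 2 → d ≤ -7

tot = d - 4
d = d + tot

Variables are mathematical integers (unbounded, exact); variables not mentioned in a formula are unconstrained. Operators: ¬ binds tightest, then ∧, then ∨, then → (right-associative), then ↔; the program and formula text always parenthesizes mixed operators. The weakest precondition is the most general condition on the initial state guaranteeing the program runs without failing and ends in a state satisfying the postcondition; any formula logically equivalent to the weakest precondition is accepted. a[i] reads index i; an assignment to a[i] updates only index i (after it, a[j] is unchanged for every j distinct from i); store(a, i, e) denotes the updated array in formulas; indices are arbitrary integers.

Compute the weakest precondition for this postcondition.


Working backward. After the program, the postcondition tot - 3*tot + 1 ≥ 2 → d ≤ -7 must hold; in canonical form it is 2*tot ≤ -1 → d ≤ -7.
Before d := d + tot: 2*tot ≤ -1 → d + tot ≤ -7
Before tot := d - 4: 2*d ≤ 7 → 2*d ≤ -3
Answer: WP = 2*d ≤ 7 → 2*d ≤ -3


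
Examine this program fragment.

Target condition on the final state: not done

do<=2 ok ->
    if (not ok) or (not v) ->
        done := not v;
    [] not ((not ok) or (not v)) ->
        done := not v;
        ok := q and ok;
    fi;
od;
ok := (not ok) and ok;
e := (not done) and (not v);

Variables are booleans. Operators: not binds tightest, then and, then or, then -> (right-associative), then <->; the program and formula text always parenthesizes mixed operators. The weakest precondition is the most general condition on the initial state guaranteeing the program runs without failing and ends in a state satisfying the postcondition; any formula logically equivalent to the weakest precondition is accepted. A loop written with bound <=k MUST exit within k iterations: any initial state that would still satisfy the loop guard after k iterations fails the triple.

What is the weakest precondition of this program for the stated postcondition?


Working backward. After the program, not done must hold.
Before e := (not done) and (not v): not done
Before ok := (not ok) and ok: not done
Before the loop (bound <=2), unroll the exhaustion recursion (WP_0 = exit-now case; WP_j = one more guarded iteration, up to j = 2):
  WP_0: (not ok) and (not done)
  WP_1: (ok -> ((((not ok) or (not v)) -> ((not ok) and v)) and ((not ((not ok) or (not v))) -> ((not (q and ok)) and v)))) and ((not ok) -> (not done))
  WP_2: (ok -> ((((not ok) or (not v)) -> ((ok -> ((((not ok) or (not v)) -> ((not ok) and v)) and ((not ((not ok) or (not v))) -> ((not (q and ok)) and v)))) and ((not ok) -> v))) and ((not ((not ok) or (not v))) -> (((q and ok) -> ((((not (q and ok)) or (not v)) -> ((not (q and ok)) and v)) and ((not ((not (q and ok)) or (not v))) -> ((not (q and ok)) and v)))) and ((not (q and ok)) -> v))))) and ((not ok) -> (not done))
So before the loop: (ok -> ((((not ok) or (not v)) -> ((ok -> ((((not ok) or (not v)) -> ((not ok) and v)) and ((not ((not ok) or (not v))) -> ((not (q and ok)) and v)))) and ((not ok) -> v))) and ((not ((not ok) or (not v))) -> (((q and ok) -> ((((not (q and ok)) or (not v)) -> ((not (q and ok)) and v)) and ((not ((not (q and ok)) or (not v))) -> ((not (q and ok)) and v)))) and ((not (q and ok)) -> v))))) and ((not ok) -> (not done))
Answer: WP = (ok -> ((((not ok) or (not v)) -> ((ok -> ((((not ok) or (not v)) -> ((not ok) and v)) and ((not ((not ok) or (not v))) -> ((not (q and ok)) and v)))) and ((not ok) -> v))) and ((not ((not ok) or (not v))) -> (((q and ok) -> ((((not (q and ok)) or (not v)) -> ((not (q and ok)) and v)) and ((not ((not (q and ok)) or (not v))) -> ((not (q and ok)) and v)))) and ((not (q and ok)) -> v))))) and ((not ok) -> (not done))


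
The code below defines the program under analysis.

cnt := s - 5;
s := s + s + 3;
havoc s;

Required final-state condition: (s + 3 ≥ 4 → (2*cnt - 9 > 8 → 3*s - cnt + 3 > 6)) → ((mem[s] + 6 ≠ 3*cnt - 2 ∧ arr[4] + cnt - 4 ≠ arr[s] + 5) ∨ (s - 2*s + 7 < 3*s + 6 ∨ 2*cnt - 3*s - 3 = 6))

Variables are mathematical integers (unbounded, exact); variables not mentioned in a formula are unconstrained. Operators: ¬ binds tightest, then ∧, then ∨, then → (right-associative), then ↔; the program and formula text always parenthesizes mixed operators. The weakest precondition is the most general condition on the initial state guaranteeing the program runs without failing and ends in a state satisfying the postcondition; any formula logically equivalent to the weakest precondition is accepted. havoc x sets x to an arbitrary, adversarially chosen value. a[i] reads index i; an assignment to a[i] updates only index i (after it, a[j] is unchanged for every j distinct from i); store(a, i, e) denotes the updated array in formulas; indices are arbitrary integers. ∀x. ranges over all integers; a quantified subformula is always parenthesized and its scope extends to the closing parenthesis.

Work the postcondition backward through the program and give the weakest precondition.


Working backward. After the program, the postcondition (s + 3 ≥ 4 → (2*cnt - 9 > 8 → 3*s - cnt + 3 > 6)) → ((mem[s] + 6 ≠ 3*cnt - 2 ∧ arr[4] + cnt - 4 ≠ arr[s] + 5) ∨ (s - 2*s + 7 < 3*s + 6 ∨ 2*cnt - 3*s - 3 = 6)) must hold; in canonical form it is (s ≥ 1 → (2*cnt > 17 → 3*s > cnt + 3)) → ((mem[s] ≠ 3*cnt - 8 ∧ arr[4] + cnt ≠ arr[s] + 9) ∨ 4*s > 1 ∨ 2*cnt = 3*s + 9).
Before havoc s: ∀s_1. ((s_1 ≥ 1 → (2*cnt > 17 → 3*s_1 > cnt + 3)) → ((mem[s_1] ≠ 3*cnt - 8 ∧ arr[4] + cnt ≠ arr[s_1] + 9) ∨ 4*s_1 > 1 ∨ 2*cnt = 3*s_1 + 9))
Before s := s + s + 3: ∀s_1. ((s_1 ≥ 1 → (2*cnt > 17 → 3*s_1 > cnt + 3)) → ((mem[s_1] ≠ 3*cnt - 8 ∧ arr[4] + cnt ≠ arr[s_1] + 9) ∨ 4*s_1 > 1 ∨ 2*cnt = 3*s_1 + 9))
Before cnt := s - 5: ∀s_1. ((s_1 ≥ 1 → (2*s > 27 → 3*s_1 > s - 2)) → ((mem[s_1] ≠ 3*s - 23 ∧ arr[4] + s ≠ arr[s_1] + 14) ∨ 4*s_1 > 1 ∨ 2*s = 3*s_1 + 19))
Answer: WP = ∀s_1. ((s_1 ≥ 1 → (2*s > 27 → 3*s_1 > s - 2)) → ((mem[s_1] ≠ 3*s - 23 ∧ arr[4] + s ≠ arr[s_1] + 14) ∨ 4*s_1 > 1 ∨ 2*s = 3*s_1 + 19))


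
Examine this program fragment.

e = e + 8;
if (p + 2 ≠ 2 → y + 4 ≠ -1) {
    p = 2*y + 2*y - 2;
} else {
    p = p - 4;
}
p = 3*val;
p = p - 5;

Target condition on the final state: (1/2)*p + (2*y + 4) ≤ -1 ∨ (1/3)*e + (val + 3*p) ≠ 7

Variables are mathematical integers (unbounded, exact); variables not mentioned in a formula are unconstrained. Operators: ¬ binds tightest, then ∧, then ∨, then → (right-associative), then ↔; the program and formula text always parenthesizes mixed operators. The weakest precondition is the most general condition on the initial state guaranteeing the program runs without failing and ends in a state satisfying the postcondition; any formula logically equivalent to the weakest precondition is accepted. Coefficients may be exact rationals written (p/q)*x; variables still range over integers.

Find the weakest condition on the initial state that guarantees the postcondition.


Working backward. After the program, the postcondition (1/2)*p + (2*y + 4) ≤ -1 ∨ (1/3)*e + (val + 3*p) ≠ 7 must hold; in canonical form it is (1/2)*p + 2*y ≤ -5 ∨ (1/3)*e + 3*p + val ≠ 7.
Before p := p - 5: (1/2)*p + 2*y ≤ -5/2 ∨ (1/3)*e + 3*p + val ≠ 22
Before p := 3*val: (3/2)*val + 2*y ≤ -5/2 ∨ (1/3)*e + 10*val ≠ 22
Then branch requires (3/2)*val + 2*y ≤ -5/2 ∨ (1/3)*e + 10*val ≠ 22; else branch requires (3/2)*val + 2*y ≤ -5/2 ∨ (1/3)*e + 10*val ≠ 22.
Before the if: ((p ≠ 0 → y ≠ -5) → ((3/2)*val + 2*y ≤ -5/2 ∨ (1/3)*e + 10*val ≠ 22)) ∧ ((¬(p ≠ 0 → y ≠ -5)) → ((3/2)*val + 2*y ≤ -5/2 ∨ (1/3)*e + 10*val ≠ 22))
Before e := e + 8: ((p ≠ 0 → y ≠ -5) → ((3/2)*val + 2*y ≤ -5/2 ∨ (1/3)*e + 10*val ≠ 58/3)) ∧ ((¬(p ≠ 0 → y ≠ -5)) → ((3/2)*val + 2*y ≤ -5/2 ∨ (1/3)*e + 10*val ≠ 58/3))
Answer: WP = ((p ≠ 0 → y ≠ -5) → ((3/2)*val + 2*y ≤ -5/2 ∨ (1/3)*e + 10*val ≠ 58/3)) ∧ ((¬(p ≠ 0 → y ≠ -5)) → ((3/2)*val + 2*y ≤ -5/2 ∨ (1/3)*e + 10*val ≠ 58/3))


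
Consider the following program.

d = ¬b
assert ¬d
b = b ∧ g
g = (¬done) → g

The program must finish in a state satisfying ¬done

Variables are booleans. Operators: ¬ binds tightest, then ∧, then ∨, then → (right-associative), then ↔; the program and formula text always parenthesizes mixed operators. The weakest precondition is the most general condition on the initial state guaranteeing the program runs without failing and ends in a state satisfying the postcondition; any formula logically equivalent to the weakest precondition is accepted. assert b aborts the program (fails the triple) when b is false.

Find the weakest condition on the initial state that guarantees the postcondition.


Working backward. After the program, ¬done must hold.
Before g := (¬done) → g: ¬done
Before b := b ∧ g: ¬done
Before assert ¬d: (¬d) ∧ (¬done)
Before d := ¬b: b ∧ (¬done)
Answer: WP = b ∧ (¬done)


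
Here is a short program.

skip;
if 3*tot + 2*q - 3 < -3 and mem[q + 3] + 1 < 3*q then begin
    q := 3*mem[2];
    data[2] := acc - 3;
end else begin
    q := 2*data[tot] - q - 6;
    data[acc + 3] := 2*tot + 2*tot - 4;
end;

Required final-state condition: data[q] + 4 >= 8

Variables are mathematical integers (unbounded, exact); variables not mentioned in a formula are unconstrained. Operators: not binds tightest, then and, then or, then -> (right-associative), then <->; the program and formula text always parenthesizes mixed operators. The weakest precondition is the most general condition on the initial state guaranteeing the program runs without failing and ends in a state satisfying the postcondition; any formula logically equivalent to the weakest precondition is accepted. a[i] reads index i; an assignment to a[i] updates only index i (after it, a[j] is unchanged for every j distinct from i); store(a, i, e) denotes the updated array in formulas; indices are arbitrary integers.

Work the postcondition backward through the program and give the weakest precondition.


Working backward. After the program, the postcondition data[q] + 4 >= 8 must hold; in canonical form it is data[q] >= 4.
Then branch requires store(data, 2, acc - 3)[3*mem[2]] >= 4; else branch requires store(data, acc + 3, 4*tot - 4)[2*data[tot] - q - 6] >= 4.
Before the if: ((2*q + 3*tot < 0 and mem[q + 3] < 3*q - 1) -> store(data, 2, acc - 3)[3*mem[2]] >= 4) and ((not (2*q + 3*tot < 0 and mem[q + 3] < 3*q - 1)) -> store(data, acc + 3, 4*tot - 4)[2*data[tot] - q - 6] >= 4)
Before skip: ((2*q + 3*tot < 0 and mem[q + 3] < 3*q - 1) -> store(data, 2, acc - 3)[3*mem[2]] >= 4) and ((not (2*q + 3*tot < 0 and mem[q + 3] < 3*q - 1)) -> store(data, acc + 3, 4*tot - 4)[2*data[tot] - q - 6] >= 4)
Answer: WP = ((2*q + 3*tot < 0 and mem[q + 3] < 3*q - 1) -> store(data, 2, acc - 3)[3*mem[2]] >= 4) and ((not (2*q + 3*tot < 0 and mem[q + 3] < 3*q - 1)) -> store(data, acc + 3, 4*tot - 4)[2*data[tot] - q - 6] >= 4)


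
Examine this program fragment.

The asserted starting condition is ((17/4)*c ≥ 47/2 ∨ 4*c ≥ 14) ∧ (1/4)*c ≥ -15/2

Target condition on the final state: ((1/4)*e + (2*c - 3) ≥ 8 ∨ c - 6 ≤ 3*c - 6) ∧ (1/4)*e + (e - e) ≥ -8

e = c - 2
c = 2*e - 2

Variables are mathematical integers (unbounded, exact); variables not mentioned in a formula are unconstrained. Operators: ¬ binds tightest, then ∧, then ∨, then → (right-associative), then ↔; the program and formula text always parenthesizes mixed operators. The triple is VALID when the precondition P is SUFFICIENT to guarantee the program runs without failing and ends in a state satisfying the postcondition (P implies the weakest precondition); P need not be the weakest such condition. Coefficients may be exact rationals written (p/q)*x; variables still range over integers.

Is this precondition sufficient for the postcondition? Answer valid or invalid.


Working backward. After the program, the postcondition ((1/4)*e + (2*c - 3) ≥ 8 ∨ c - 6 ≤ 3*c - 6) ∧ (1/4)*e + (e - e) ≥ -8 must hold; in canonical form it is (2*c + (1/4)*e ≥ 11 ∨ 2*c ≥ 0) ∧ (1/4)*e ≥ -8.
Before c := 2*e - 2: ((17/4)*e ≥ 15 ∨ 4*e ≥ 4) ∧ (1/4)*e ≥ -8
Before e := c - 2: ((17/4)*c ≥ 47/2 ∨ 4*c ≥ 12) ∧ (1/4)*c ≥ -15/2
The weakest precondition is ((17/4)*c ≥ 47/2 ∨ 4*c ≥ 12) ∧ (1/4)*c ≥ -15/2.
Check whether ((17/4)*c ≥ 47/2 ∨ 4*c ≥ 14) ∧ (1/4)*c ≥ -15/2 implies it.
Every state satisfying the precondition satisfies the weakest precondition: the implication holds.
Answer: valid


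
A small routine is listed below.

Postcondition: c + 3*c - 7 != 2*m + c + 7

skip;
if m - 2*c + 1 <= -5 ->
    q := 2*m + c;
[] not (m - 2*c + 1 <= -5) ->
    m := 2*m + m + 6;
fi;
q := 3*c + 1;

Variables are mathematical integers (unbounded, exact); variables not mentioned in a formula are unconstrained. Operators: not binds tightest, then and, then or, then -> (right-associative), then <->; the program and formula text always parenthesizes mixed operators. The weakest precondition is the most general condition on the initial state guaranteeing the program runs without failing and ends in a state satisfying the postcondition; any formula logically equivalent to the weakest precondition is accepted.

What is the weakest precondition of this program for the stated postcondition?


Working backward. After the program, the postcondition c + 3*c - 7 != 2*m + c + 7 must hold; in canonical form it is 3*c != 2*m + 14.
Before q := 3*c + 1: 3*c != 2*m + 14
Then branch requires 3*c != 2*m + 14; else branch requires 3*c != 6*m + 26.
Before the if: (m <= 2*c - 6 -> 3*c != 2*m + 14) and ((not (m <= 2*c - 6)) -> 3*c != 6*m + 26)
Before skip: (m <= 2*c - 6 -> 3*c != 2*m + 14) and ((not (m <= 2*c - 6)) -> 3*c != 6*m + 26)
Answer: WP = (m <= 2*c - 6 -> 3*c != 2*m + 14) and ((not (m <= 2*c - 6)) -> 3*c != 6*m + 26)


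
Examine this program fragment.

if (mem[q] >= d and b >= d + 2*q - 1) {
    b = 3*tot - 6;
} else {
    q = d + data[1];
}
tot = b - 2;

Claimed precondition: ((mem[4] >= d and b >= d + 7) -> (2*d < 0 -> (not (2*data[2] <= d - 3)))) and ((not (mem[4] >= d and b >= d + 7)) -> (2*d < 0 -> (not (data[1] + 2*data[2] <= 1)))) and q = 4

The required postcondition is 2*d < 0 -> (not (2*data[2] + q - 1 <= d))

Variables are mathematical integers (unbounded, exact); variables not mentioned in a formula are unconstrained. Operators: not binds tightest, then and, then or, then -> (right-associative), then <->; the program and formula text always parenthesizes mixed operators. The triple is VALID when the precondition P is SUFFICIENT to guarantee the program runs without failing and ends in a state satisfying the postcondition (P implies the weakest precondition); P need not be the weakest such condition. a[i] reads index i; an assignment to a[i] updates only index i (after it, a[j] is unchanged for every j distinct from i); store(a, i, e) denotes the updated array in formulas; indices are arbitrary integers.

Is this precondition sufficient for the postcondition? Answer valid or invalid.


Working backward. After the program, the postcondition 2*d < 0 -> (not (2*data[2] + q - 1 <= d)) must hold; in canonical form it is 2*d < 0 -> (not (2*data[2] + q <= d + 1)).
Before tot := b - 2: 2*d < 0 -> (not (2*data[2] + q <= d + 1))
Then branch requires 2*d < 0 -> (not (2*data[2] + q <= d + 1)); else branch requires 2*d < 0 -> (not (data[1] + 2*data[2] <= 1)).
Before the if: ((mem[q] >= d and b >= d + 2*q - 1) -> (2*d < 0 -> (not (2*data[2] + q <= d + 1)))) and ((not (mem[q] >= d and b >= d + 2*q - 1)) -> (2*d < 0 -> (not (data[1] + 2*data[2] <= 1))))
The weakest precondition is ((mem[q] >= d and b >= d + 2*q - 1) -> (2*d < 0 -> (not (2*data[2] + q <= d + 1)))) and ((not (mem[q] >= d and b >= d + 2*q - 1)) -> (2*d < 0 -> (not (data[1] + 2*data[2] <= 1)))).
Check whether ((mem[4] >= d and b >= d + 7) -> (2*d < 0 -> (not (2*data[2] <= d - 3)))) and ((not (mem[4] >= d and b >= d + 7)) -> (2*d < 0 -> (not (data[1] + 2*data[2] <= 1)))) and q = 4 implies it.
Every state satisfying the precondition satisfies the weakest precondition: the implication holds.
Answer: valid


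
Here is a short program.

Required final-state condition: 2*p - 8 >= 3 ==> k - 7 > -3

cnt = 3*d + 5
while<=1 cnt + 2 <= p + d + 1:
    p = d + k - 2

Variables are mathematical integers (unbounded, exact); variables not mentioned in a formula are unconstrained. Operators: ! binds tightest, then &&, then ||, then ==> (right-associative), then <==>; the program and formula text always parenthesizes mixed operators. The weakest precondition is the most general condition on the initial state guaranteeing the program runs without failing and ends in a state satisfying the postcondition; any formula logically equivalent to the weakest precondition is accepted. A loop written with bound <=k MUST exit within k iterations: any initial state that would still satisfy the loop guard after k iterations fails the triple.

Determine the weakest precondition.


Working backward. After the program, the postcondition 2*p - 8 >= 3 ==> k - 7 > -3 must hold; in canonical form it is 2*p >= 11 ==> k > 4.
Before the loop (bound <=1), unroll the exhaustion recursion (WP_0 = exit-now case; WP_j = one more guarded iteration, up to j = 1):
  WP_0: (!(cnt <= d + p - 1)) && (2*p >= 11 ==> k > 4)
  WP_1: (cnt <= d + p - 1 ==> ((!(cnt <= 2*d + k - 3)) && (2*d + 2*k >= 15 ==> k > 4))) && ((!(cnt <= d + p - 1)) ==> (2*p >= 11 ==> k > 4))
So before the loop: (cnt <= d + p - 1 ==> ((!(cnt <= 2*d + k - 3)) && (2*d + 2*k >= 15 ==> k > 4))) && ((!(cnt <= d + p - 1)) ==> (2*p >= 11 ==> k > 4))
Before cnt := 3*d + 5: (2*d <= p - 6 ==> ((!(d <= k - 8)) && (2*d + 2*k >= 15 ==> k > 4))) && ((!(2*d <= p - 6)) ==> (2*p >= 11 ==> k > 4))
Answer: WP = (2*d <= p - 6 ==> ((!(d <= k - 8)) && (2*d + 2*k >= 15 ==> k > 4))) && ((!(2*d <= p - 6)) ==> (2*p >= 11 ==> k > 4))


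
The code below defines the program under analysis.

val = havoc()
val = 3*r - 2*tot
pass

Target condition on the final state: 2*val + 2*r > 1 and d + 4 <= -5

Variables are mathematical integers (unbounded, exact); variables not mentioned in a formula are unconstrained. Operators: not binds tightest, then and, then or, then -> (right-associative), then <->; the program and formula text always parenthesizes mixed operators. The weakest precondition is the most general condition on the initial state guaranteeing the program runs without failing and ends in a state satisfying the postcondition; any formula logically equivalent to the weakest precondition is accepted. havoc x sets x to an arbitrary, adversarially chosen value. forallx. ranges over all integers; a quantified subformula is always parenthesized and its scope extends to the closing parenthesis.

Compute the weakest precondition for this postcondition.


Working backward. After the program, the postcondition 2*val + 2*r > 1 and d + 4 <= -5 must hold; in canonical form it is 2*r + 2*val > 1 and d <= -9.
Before skip: 2*r + 2*val > 1 and d <= -9
Before val := 3*r - 2*tot: 8*r > 4*tot + 1 and d <= -9
Before havoc val: 8*r > 4*tot + 1 and d <= -9
Answer: WP = 8*r > 4*tot + 1 and d <= -9


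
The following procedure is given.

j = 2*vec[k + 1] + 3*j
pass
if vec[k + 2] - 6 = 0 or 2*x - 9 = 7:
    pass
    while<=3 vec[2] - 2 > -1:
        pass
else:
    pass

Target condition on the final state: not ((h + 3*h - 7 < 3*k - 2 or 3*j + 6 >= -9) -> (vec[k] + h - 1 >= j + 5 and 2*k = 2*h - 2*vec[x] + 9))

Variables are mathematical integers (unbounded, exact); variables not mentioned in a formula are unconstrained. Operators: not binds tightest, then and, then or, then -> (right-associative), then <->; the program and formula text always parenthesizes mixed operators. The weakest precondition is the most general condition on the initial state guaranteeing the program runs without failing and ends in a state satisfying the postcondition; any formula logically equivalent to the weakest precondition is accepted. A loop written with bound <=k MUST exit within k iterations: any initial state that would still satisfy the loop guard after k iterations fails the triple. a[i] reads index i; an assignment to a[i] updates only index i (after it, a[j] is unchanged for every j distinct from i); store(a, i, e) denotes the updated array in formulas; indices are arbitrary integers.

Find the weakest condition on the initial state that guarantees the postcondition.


Working backward. After the program, the postcondition not ((h + 3*h - 7 < 3*k - 2 or 3*j + 6 >= -9) -> (vec[k] + h - 1 >= j + 5 and 2*k = 2*h - 2*vec[x] + 9)) must hold; in canonical form it is not ((4*h < 3*k + 5 or 3*j >= -15) -> (vec[k] + h >= j + 6 and 2*vec[x] + 2*k = 2*h + 9)).
Then branch requires (vec[2] > 1 -> ((vec[2] > 1 -> ((vec[2] > 1 -> ((not (vec[2] > 1)) and (not ((4*h < 3*k + 5 or 3*j >= -15) -> (vec[k] + h >= j + 6 and 2*vec[x] + 2*k = 2*h + 9))))) and ((not (vec[2] > 1)) -> (not ((4*h < 3*k + 5 or 3*j >= -15) -> (vec[k] + h >= j + 6 and 2*vec[x] + 2*k = 2*h + 9)))))) and ((not (vec[2] > 1)) -> (not ((4*h < 3*k + 5 or 3*j >= -15) -> (vec[k] + h >= j + 6 and 2*vec[x] + 2*k = 2*h + 9)))))) and ((not (vec[2] > 1)) -> (not ((4*h < 3*k + 5 or 3*j >= -15) -> (vec[k] + h >= j + 6 and 2*vec[x] + 2*k = 2*h + 9)))); else branch requires not ((4*h < 3*k + 5 or 3*j >= -15) -> (vec[k] + h >= j + 6 and 2*vec[x] + 2*k = 2*h + 9)).
Before the if: ((vec[k + 2] = 6 or 2*x = 16) -> ((vec[2] > 1 -> ((vec[2] > 1 -> ((vec[2] > 1 -> ((not (vec[2] > 1)) and (not ((4*h < 3*k + 5 or 3*j >= -15) -> (vec[k] + h >= j + 6 and 2*vec[x] + 2*k = 2*h + 9))))) and ((not (vec[2] > 1)) -> (not ((4*h < 3*k + 5 or 3*j >= -15) -> (vec[k] + h >= j + 6 and 2*vec[x] + 2*k = 2*h + 9)))))) and ((not (vec[2] > 1)) -> (not ((4*h < 3*k + 5 or 3*j >= -15) -> (vec[k] + h >= j + 6 and 2*vec[x] + 2*k = 2*h + 9)))))) and ((not (vec[2] > 1)) -> (not ((4*h < 3*k + 5 or 3*j >= -15) -> (vec[k] + h >= j + 6 and 2*vec[x] + 2*k = 2*h + 9)))))) and ((not (vec[k + 2] = 6 or 2*x = 16)) -> (not ((4*h < 3*k + 5 or 3*j >= -15) -> (vec[k] + h >= j + 6 and 2*vec[x] + 2*k = 2*h + 9))))
Before skip: ((vec[k + 2] = 6 or 2*x = 16) -> ((vec[2] > 1 -> ((vec[2] > 1 -> ((vec[2] > 1 -> ((not (vec[2] > 1)) and (not ((4*h < 3*k + 5 or 3*j >= -15) -> (vec[k] + h >= j + 6 and 2*vec[x] + 2*k = 2*h + 9))))) and ((not (vec[2] > 1)) -> (not ((4*h < 3*k + 5 or 3*j >= -15) -> (vec[k] + h >= j + 6 and 2*vec[x] + 2*k = 2*h + 9)))))) and ((not (vec[2] > 1)) -> (not ((4*h < 3*k + 5 or 3*j >= -15) -> (vec[k] + h >= j + 6 and 2*vec[x] + 2*k = 2*h + 9)))))) and ((not (vec[2] > 1)) -> (not ((4*h < 3*k + 5 or 3*j >= -15) -> (vec[k] + h >= j + 6 and 2*vec[x] + 2*k = 2*h + 9)))))) and ((not (vec[k + 2] = 6 or 2*x = 16)) -> (not ((4*h < 3*k + 5 or 3*j >= -15) -> (vec[k] + h >= j + 6 and 2*vec[x] + 2*k = 2*h + 9))))
Before j := 2*vec[k + 1] + 3*j: ((vec[k + 2] = 6 or 2*x = 16) -> ((vec[2] > 1 -> ((vec[2] > 1 -> ((vec[2] > 1 -> ((not (vec[2] > 1)) and (not ((4*h < 3*k + 5 or 6*vec[k + 1] + 9*j >= -15) -> (vec[k] + h >= 2*vec[k + 1] + 3*j + 6 and 2*vec[x] + 2*k = 2*h + 9))))) and ((not (vec[2] > 1)) -> (not ((4*h < 3*k + 5 or 6*vec[k + 1] + 9*j >= -15) -> (vec[k] + h >= 2*vec[k + 1] + 3*j + 6 and 2*vec[x] + 2*k = 2*h + 9)))))) and ((not (vec[2] > 1)) -> (not ((4*h < 3*k + 5 or 6*vec[k + 1] + 9*j >= -15) -> (vec[k] + h >= 2*vec[k + 1] + 3*j + 6 and 2*vec[x] + 2*k = 2*h + 9)))))) and ((not (vec[2] > 1)) -> (not ((4*h < 3*k + 5 or 6*vec[k + 1] + 9*j >= -15) -> (vec[k] + h >= 2*vec[k + 1] + 3*j + 6 and 2*vec[x] + 2*k = 2*h + 9)))))) and ((not (vec[k + 2] = 6 or 2*x = 16)) -> (not ((4*h < 3*k + 5 or 6*vec[k + 1] + 9*j >= -15) -> (vec[k] + h >= 2*vec[k + 1] + 3*j + 6 and 2*vec[x] + 2*k = 2*h + 9))))
Answer: WP = ((vec[k + 2] = 6 or 2*x = 16) -> ((vec[2] > 1 -> ((vec[2] > 1 -> ((vec[2] > 1 -> ((not (vec[2] > 1)) and (not ((4*h < 3*k + 5 or 6*vec[k + 1] + 9*j >= -15) -> (vec[k] + h >= 2*vec[k + 1] + 3*j + 6 and 2*vec[x] + 2*k = 2*h + 9))))) and ((not (vec[2] > 1)) -> (not ((4*h < 3*k + 5 or 6*vec[k + 1] + 9*j >= -15) -> (vec[k] + h >= 2*vec[k + 1] + 3*j + 6 and 2*vec[x] + 2*k = 2*h + 9)))))) and ((not (vec[2] > 1)) -> (not ((4*h < 3*k + 5 or 6*vec[k + 1] + 9*j >= -15) -> (vec[k] + h >= 2*vec[k + 1] + 3*j + 6 and 2*vec[x] + 2*k = 2*h + 9)))))) and ((not (vec[2] > 1)) -> (not ((4*h < 3*k + 5 or 6*vec[k + 1] + 9*j >= -15) -> (vec[k] + h >= 2*vec[k + 1] + 3*j + 6 and 2*vec[x] + 2*k = 2*h + 9)))))) and ((not (vec[k + 2] = 6 or 2*x = 16)) -> (not ((4*h < 3*k + 5 or 6*vec[k + 1] + 9*j >= -15) -> (vec[k] + h >= 2*vec[k + 1] + 3*j + 6 and 2*vec[x] + 2*k = 2*h + 9))))


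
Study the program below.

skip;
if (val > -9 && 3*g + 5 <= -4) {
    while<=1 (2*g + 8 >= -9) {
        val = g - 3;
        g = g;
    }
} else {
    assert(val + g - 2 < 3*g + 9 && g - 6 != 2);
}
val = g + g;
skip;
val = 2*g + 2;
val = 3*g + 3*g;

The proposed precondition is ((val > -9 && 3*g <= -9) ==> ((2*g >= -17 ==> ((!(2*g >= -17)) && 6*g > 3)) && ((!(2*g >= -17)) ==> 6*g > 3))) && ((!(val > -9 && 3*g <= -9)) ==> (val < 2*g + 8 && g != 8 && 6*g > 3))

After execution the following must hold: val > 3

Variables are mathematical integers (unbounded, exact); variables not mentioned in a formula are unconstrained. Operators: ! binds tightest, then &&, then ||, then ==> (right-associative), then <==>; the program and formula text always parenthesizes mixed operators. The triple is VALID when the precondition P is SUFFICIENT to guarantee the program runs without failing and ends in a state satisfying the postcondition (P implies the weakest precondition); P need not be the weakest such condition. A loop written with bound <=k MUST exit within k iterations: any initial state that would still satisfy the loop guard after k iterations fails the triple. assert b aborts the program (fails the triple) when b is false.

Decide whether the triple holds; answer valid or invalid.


Working backward. After the program, val > 3 must hold.
Before val := 3*g + 3*g: 6*g > 3
Before val := 2*g + 2: 6*g > 3
Before skip: 6*g > 3
Before val := g + g: 6*g > 3
Then branch requires (2*g >= -17 ==> ((!(2*g >= -17)) && 6*g > 3)) && ((!(2*g >= -17)) ==> 6*g > 3); else branch requires val < 2*g + 11 && g != 8 && 6*g > 3.
Before the if: ((val > -9 && 3*g <= -9) ==> ((2*g >= -17 ==> ((!(2*g >= -17)) && 6*g > 3)) && ((!(2*g >= -17)) ==> 6*g > 3))) && ((!(val > -9 && 3*g <= -9)) ==> (val < 2*g + 11 && g != 8 && 6*g > 3))
Before skip: ((val > -9 && 3*g <= -9) ==> ((2*g >= -17 ==> ((!(2*g >= -17)) && 6*g > 3)) && ((!(2*g >= -17)) ==> 6*g > 3))) && ((!(val > -9 && 3*g <= -9)) ==> (val < 2*g + 11 && g != 8 && 6*g > 3))
The weakest precondition is ((val > -9 && 3*g <= -9) ==> ((2*g >= -17 ==> ((!(2*g >= -17)) && 6*g > 3)) && ((!(2*g >= -17)) ==> 6*g > 3))) && ((!(val > -9 && 3*g <= -9)) ==> (val < 2*g + 11 && g != 8 && 6*g > 3)).
Check whether ((val > -9 && 3*g <= -9) ==> ((2*g >= -17 ==> ((!(2*g >= -17)) && 6*g > 3)) && ((!(2*g >= -17)) ==> 6*g > 3))) && ((!(val > -9 && 3*g <= -9)) ==> (val < 2*g + 8 && g != 8 && 6*g > 3)) implies it.
Every state satisfying the precondition satisfies the weakest precondition: the implication holds.
Answer: valid


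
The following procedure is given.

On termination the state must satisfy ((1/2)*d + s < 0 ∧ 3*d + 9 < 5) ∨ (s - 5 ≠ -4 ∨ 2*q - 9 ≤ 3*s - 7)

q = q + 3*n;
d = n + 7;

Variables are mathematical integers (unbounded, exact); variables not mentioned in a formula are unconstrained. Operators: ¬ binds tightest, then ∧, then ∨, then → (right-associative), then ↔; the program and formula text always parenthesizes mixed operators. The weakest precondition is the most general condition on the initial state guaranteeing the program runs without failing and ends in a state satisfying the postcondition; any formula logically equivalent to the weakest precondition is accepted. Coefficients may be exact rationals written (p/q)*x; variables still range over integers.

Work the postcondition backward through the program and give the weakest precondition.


Working backward. After the program, the postcondition ((1/2)*d + s < 0 ∧ 3*d + 9 < 5) ∨ (s - 5 ≠ -4 ∨ 2*q - 9 ≤ 3*s - 7) must hold; in canonical form it is ((1/2)*d + s < 0 ∧ 3*d < -4) ∨ s ≠ 1 ∨ 2*q ≤ 3*s + 2.
Before d := n + 7: ((1/2)*n + s < -7/2 ∧ 3*n < -25) ∨ s ≠ 1 ∨ 2*q ≤ 3*s + 2
Before q := q + 3*n: ((1/2)*n + s < -7/2 ∧ 3*n < -25) ∨ s ≠ 1 ∨ 6*n + 2*q ≤ 3*s + 2
Answer: WP = ((1/2)*n + s < -7/2 ∧ 3*n < -25) ∨ s ≠ 1 ∨ 6*n + 2*q ≤ 3*s + 2


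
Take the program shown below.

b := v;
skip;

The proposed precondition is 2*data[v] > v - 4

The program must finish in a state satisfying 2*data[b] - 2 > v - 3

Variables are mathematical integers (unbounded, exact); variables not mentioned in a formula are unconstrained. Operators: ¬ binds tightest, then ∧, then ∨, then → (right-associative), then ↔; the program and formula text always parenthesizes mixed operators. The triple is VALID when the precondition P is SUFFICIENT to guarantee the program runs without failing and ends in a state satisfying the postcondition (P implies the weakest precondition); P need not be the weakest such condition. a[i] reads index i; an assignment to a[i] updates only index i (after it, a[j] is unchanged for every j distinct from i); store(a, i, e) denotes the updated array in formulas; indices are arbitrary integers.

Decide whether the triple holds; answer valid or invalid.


Working backward. After the program, the postcondition 2*data[b] - 2 > v - 3 must hold; in canonical form it is 2*data[b] > v - 1.
Before skip: 2*data[b] > v - 1
Before b := v: 2*data[v] > v - 1
The weakest precondition is 2*data[v] > v - 1.
Check whether 2*data[v] > v - 4 implies it.
Countermodel: at the initial state data = {[1] = 0, elsewhere 0}, v = 1, the precondition holds but the weakest precondition fails.
Answer: invalid


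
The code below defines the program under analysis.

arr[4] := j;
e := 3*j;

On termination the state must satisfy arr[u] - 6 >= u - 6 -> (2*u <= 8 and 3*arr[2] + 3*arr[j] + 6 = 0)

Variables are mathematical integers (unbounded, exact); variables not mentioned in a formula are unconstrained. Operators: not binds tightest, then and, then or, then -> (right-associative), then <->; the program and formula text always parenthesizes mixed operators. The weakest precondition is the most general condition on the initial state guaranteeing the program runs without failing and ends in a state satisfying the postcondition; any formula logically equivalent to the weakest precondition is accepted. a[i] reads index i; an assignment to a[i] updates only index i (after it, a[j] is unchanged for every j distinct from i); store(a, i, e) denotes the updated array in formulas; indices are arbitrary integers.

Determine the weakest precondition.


Working backward. After the program, the postcondition arr[u] - 6 >= u - 6 -> (2*u <= 8 and 3*arr[2] + 3*arr[j] + 6 = 0) must hold; in canonical form it is arr[u] >= u -> (2*u <= 8 and 3*arr[2] + 3*arr[j] = -6).
Before e := 3*j: arr[u] >= u -> (2*u <= 8 and 3*arr[2] + 3*arr[j] = -6)
Before arr[4] := j: store(arr, 4, j)[u] >= u -> (2*u <= 8 and 3*arr[2] + 3*store(arr, 4, j)[j] = -6)
Answer: WP = store(arr, 4, j)[u] >= u -> (2*u <= 8 and 3*arr[2] + 3*store(arr, 4, j)[j] = -6)
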